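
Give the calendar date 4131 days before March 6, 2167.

November 13, 2155

Count 4131 days before March 6, 2167:
Day-of-year of November 13, 2155: 317.
Day-of-year of March 6, 2167: 65.
2155 has 365 days, so 365 − 317 = 48 days remain in 2155.
Full years 2156–2166: 8 common + 3 leap = 8×365 + 3×366 = 4018 days.
Total: 48 + 4018 + 65 = 4131 days.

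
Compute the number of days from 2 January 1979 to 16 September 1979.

January 1979: 31 − 2 = 29 days remain.
Then February 1979 (28), March (31), April (30), May (31), June (30), July (31), August (31): 28 + 31 + 30 + 31 + 30 + 31 + 31 = 212 days.
September 1–16, 1979: 16 days.
Total: 29 + 212 + 16 = 257 days.

257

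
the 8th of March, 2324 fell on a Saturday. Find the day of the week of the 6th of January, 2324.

Sunday

Count forward from the earlier date (January 6, 2324) to the later (March 8, 2324):
January 2324: 31 − 6 = 25 days remain.
Then February 2324 (29): 29 days.
March 1–8, 2324: 8 days.
Total: 25 + 29 + 8 = 62 days.
62 mod 7 = 6, so 6 days before Saturday is Sunday.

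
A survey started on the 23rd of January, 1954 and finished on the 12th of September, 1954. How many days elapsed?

January 1954: 31 − 23 = 8 days remain.
Then February 1954 (28), March (31), April (30), May (31), June (30), July (31), August (31): 28 + 31 + 30 + 31 + 30 + 31 + 31 = 212 days.
September 1–12, 1954: 12 days.
Total: 8 + 212 + 12 = 232 days.

232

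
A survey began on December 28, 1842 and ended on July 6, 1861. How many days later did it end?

6765

From December 28, 1842 to December 28, 1860: 18 years, of which 5 contain a Feb 29 — 13×365 + 5×366 = 6575 days.
December 1860: 31 − 28 = 3 days remain.
Then January (31), February 1861 (28), March (31), April (30), May (31), June (30): 31 + 28 + 31 + 30 + 31 + 30 = 181 days.
July 1–6, 1861: 6 days.
Residual: 190 days.
Total: 6765 days.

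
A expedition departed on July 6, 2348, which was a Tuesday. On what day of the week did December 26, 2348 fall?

Sunday

July 2348: 31 − 6 = 25 days remain.
Then August (31), September (30), October (31), November (30): 31 + 30 + 31 + 30 = 122 days.
December 1–26, 2348: 26 days.
Total: 25 + 122 + 26 = 173 days.
173 mod 7 = 5, so 5 days after Tuesday is Sunday.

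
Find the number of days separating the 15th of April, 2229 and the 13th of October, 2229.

April 2229: 30 − 15 = 15 days remain.
Then May (31), June (30), July (31), August (31), September (30): 31 + 30 + 31 + 31 + 30 = 153 days.
October 1–13, 2229: 13 days.
Total: 15 + 153 + 13 = 181 days.

181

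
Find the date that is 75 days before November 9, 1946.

August 26, 1946

Count 75 days before November 9, 1946:
August 1946: 31 − 26 = 5 days remain.
Then September (30), October (31): 30 + 31 = 61 days.
November 1–9, 1946: 9 days.
Total: 5 + 61 + 9 = 75 days.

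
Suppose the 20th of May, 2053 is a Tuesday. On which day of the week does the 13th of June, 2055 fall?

May 2053: 31 − 20 = 11 days remain.
Then 24 full months totalling 730 days.
June 1–13, 2055: 13 days.
Total: 11 + 730 + 13 = 754 days.
754 mod 7 = 5, so 5 days after Tuesday is Sunday.

Sunday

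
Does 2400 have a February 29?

Yes

2400 is a leap year (divisible by 400).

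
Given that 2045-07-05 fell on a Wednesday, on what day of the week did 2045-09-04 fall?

July 2045: 31 − 5 = 26 days remain.
Then August (31): 31 days.
September 1–4, 2045: 4 days.
Total: 26 + 31 + 4 = 61 days.
61 mod 7 = 5, so 5 days after Wednesday is Monday.

Monday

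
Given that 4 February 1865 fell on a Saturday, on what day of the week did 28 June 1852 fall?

Count forward from the earlier date (June 28, 1852) to the later (February 4, 1865):
Day-of-year of June 28, 1852: 180.
Day-of-year of February 4, 1865: 35.
1852 has 366 days, so 366 − 180 = 186 days remain in 1852.
Full years 1853–1864: 9 common + 3 leap = 9×365 + 3×366 = 4383 days.
Total: 186 + 4383 + 35 = 4604 days.
4604 mod 7 = 5, so 5 days before Saturday is Monday.

Monday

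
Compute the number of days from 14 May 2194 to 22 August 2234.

14709

Day-of-year of May 14, 2194: 134.
Day-of-year of August 22, 2234: 234.
2194 has 365 days, so 365 − 134 = 231 days remain in 2194.
Full years 2195–2233: 30 common + 9 leap = 30×365 + 9×366 = 14244 days.
Total: 231 + 14244 + 234 = 14709 days.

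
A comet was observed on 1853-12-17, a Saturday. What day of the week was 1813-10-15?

Count forward from the earlier date (October 15, 1813) to the later (December 17, 1853):
From October 15, 1813 to October 15, 1853: 40 years, of which 10 contain a Feb 29 — 30×365 + 10×366 = 14610 days.
October 1853: 31 − 15 = 16 days remain.
Then November (30): 30 days.
December 1–17, 1853: 17 days.
Residual: 63 days.
Total: 14673 days.
14673 mod 7 = 1, so 1 day before Saturday is Friday.

Friday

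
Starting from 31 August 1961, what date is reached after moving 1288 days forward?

11 March 1965

Count 1288 days after August 31, 1961:
August 31, 1961 → August 31, 1962: 365 days.
August 31, 1962 → August 31, 1963: 365 days.
August 31, 1963 → August 31, 1964: 366 days (1964 is a leap year).
August 1964: 31 − 31 = 0 days remain.
Then September (30), October (31), November (30), December (31), January (31), February 1965 (28): 30 + 31 + 30 + 31 + 31 + 28 = 181 days.
March 1–11, 1965: 11 days.
Residual: 192 days.
Total: 1288 days.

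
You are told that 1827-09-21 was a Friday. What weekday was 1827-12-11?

September 1827: 30 − 21 = 9 days remain.
Then October (31), November (30): 31 + 30 = 61 days.
December 1–11, 1827: 11 days.
Total: 9 + 61 + 11 = 81 days.
81 mod 7 = 4, so 4 days after Friday is Tuesday.

Tuesday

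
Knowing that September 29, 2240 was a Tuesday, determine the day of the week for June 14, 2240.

Count forward from the earlier date (June 14, 2240) to the later (September 29, 2240):
June 2240: 30 − 14 = 16 days remain.
Then July (31), August (31): 31 + 31 = 62 days.
September 1–29, 2240: 29 days.
Total: 16 + 62 + 29 = 107 days.
107 mod 7 = 2, so 2 days before Tuesday is Sunday.

Sunday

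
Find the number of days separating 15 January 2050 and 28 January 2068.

6587

Day-of-year of January 15, 2050: 15.
Day-of-year of January 28, 2068: 28.
2050 has 365 days, so 365 − 15 = 350 days remain in 2050.
Full years 2051–2067: 13 common + 4 leap = 13×365 + 4×366 = 6209 days.
Total: 350 + 6209 + 28 = 6587 days.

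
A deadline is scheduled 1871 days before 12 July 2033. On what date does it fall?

28 May 2028

Count 1871 days before July 12, 2033:
May 28, 2028 → May 28, 2029: 365 days.
May 28, 2029 → May 28, 2030: 365 days.
May 28, 2030 → May 28, 2031: 365 days.
May 28, 2031 → May 28, 2032: 366 days (2032 is a leap year).
May 28, 2032 → May 28, 2033: 365 days.
May 2033: 31 − 28 = 3 days remain.
Then June (30): 30 days.
July 1–12, 2033: 12 days.
Residual: 45 days.
Total: 1871 days.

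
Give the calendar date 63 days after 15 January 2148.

18 March 2148

Count 63 days after January 15, 2148:
January 2148: 31 − 15 = 16 days remain.
Then February 2148 (29): 29 days.
March 1–18, 2148: 18 days.
Total: 16 + 29 + 18 = 63 days.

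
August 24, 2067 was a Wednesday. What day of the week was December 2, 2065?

Count forward from the earlier date (December 2, 2065) to the later (August 24, 2067):
Day-of-year of December 2, 2065: 336.
Day-of-year of August 24, 2067: 236.
2065 has 365 days, so 365 − 336 = 29 days remain in 2065.
Full years: 2066: 365. Sum = 365.
Total: 29 + 365 + 236 = 630 days.
630 is a multiple of 7, so December 2, 2065 falls on the same weekday: Wednesday.

Wednesday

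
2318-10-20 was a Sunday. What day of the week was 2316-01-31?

Count forward from the earlier date (January 31, 2316) to the later (October 20, 2318):
Day-of-year of January 31, 2316: 31.
Day-of-year of October 20, 2318: 293.
2316 has 366 days, so 366 − 31 = 335 days remain in 2316.
Full years: 2317: 365. Sum = 365.
Total: 335 + 365 + 293 = 993 days.
993 mod 7 = 6, so 6 days before Sunday is Monday.

Monday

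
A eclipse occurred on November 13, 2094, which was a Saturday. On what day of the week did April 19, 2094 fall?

Monday

Count forward from the earlier date (April 19, 2094) to the later (November 13, 2094):
April 2094: 30 − 19 = 11 days remain.
Then May (31), June (30), July (31), August (31), September (30), October (31): 31 + 30 + 31 + 31 + 30 + 31 = 184 days.
November 1–13, 2094: 13 days.
Total: 11 + 184 + 13 = 208 days.
208 mod 7 = 5, so 5 days before Saturday is Monday.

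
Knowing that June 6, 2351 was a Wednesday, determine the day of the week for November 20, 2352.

Thursday

June 2351: 30 − 6 = 24 days remain.
Then 16 full months totalling 489 days.
November 1–20, 2352: 20 days.
Total: 24 + 489 + 20 = 533 days.
533 mod 7 = 1, so 1 day after Wednesday is Thursday.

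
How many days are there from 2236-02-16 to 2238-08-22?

918

February 16, 2236 → February 16, 2237: 366 days (2236 is a leap year).
February 16, 2237 → February 16, 2238: 365 days.
February 2238: 28 − 16 = 12 days remain (2238 is not a leap year, so February has 28 days).
Then March (31), April (30), May (31), June (30), July (31): 31 + 30 + 31 + 30 + 31 = 153 days.
August 1–22, 2238: 22 days.
Residual: 187 days.
Total: 918 days.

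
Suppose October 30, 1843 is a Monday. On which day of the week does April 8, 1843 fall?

Count forward from the earlier date (April 8, 1843) to the later (October 30, 1843):
April 1843: 30 − 8 = 22 days remain.
Then May (31), June (30), July (31), August (31), September (30): 31 + 30 + 31 + 31 + 30 = 153 days.
October 1–30, 1843: 30 days.
Total: 22 + 153 + 30 = 205 days.
205 mod 7 = 2, so 2 days before Monday is Saturday.

Saturday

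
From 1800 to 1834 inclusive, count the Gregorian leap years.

Years divisible by 4 in [1800, 1834]: 1800, 1804, 1808, 1812, 1816, 1820, 1824, 1828, 1832.
Of these, 1800 is divisible by 100 but not 400, so not leap.
Leap years: 9 − 1 = 8.

8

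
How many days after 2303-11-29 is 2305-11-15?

717

November 29, 2303 → November 29, 2304: 366 days (2304 is a leap year).
November 2304: 30 − 29 = 1 day remains.
Then 11 full months totalling 335 days.
November 1–15, 2305: 15 days.
Residual: 351 days.
Total: 717 days.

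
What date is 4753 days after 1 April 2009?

6 April 2022

Count 4753 days after April 1, 2009:
From April 1, 2009 to April 1, 2022: 13 years, of which 3 contain a Feb 29 — 10×365 + 3×366 = 4748 days.
Within April 2022: 6 − 1 = 5 days.
Total: 4753 days.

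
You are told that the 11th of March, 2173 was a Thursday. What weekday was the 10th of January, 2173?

Count forward from the earlier date (January 10, 2173) to the later (March 11, 2173):
January 2173: 31 − 10 = 21 days remain.
Then February 2173 (28): 28 days.
March 1–11, 2173: 11 days.
Total: 21 + 28 + 11 = 60 days.
60 mod 7 = 4, so 4 days before Thursday is Sunday.

Sunday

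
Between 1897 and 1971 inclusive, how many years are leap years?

Years divisible by 4: 1900, 1904, …, 1968 — 18 in all.
Of these, 1900 is divisible by 100 but not 400, so not leap.
Leap years: 18 − 1 = 17.

17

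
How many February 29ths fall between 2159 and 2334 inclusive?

42

Years divisible by 4: 2160, 2164, …, 2332 — 44 in all.
Of these, 2200, 2300 are divisible by 100 but not 400, so not leap.
Leap years: 44 − 2 = 42.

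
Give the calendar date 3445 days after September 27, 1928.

March 4, 1938

Count 3445 days after September 27, 1928:
Day-of-year of September 27, 1928: 271.
Day-of-year of March 4, 1938: 63.
1928 has 366 days, so 366 − 271 = 95 days remain in 1928.
Full years 1929–1937: 7 common + 2 leap = 7×365 + 2×366 = 3287 days.
Total: 95 + 3287 + 63 = 3445 days.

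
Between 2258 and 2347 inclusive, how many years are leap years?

Years divisible by 4: 2260, 2264, …, 2344 — 22 in all.
Of these, 2300 is divisible by 100 but not 400, so not leap.
Leap years: 22 − 1 = 21.

21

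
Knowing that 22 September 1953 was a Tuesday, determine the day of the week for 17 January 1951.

Count forward from the earlier date (January 17, 1951) to the later (September 22, 1953):
January 17, 1951 → January 17, 1952: 365 days.
January 17, 1952 → January 17, 1953: 366 days (1952 is a leap year).
January 1953: 31 − 17 = 14 days remain.
Then February 1953 (28), March (31), April (30), May (31), June (30), July (31), August (31): 28 + 31 + 30 + 31 + 30 + 31 + 31 = 212 days.
September 1–22, 1953: 22 days.
Residual: 248 days.
Total: 979 days.
979 mod 7 = 6, so 6 days before Tuesday is Wednesday.

Wednesday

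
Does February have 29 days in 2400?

Yes

2400 is a leap year (divisible by 400).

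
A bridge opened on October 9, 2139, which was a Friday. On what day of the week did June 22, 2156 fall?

Tuesday

From October 9, 2139 to October 9, 2155: 16 years, of which 4 contain a Feb 29 — 12×365 + 4×366 = 5844 days.
October 2155: 31 − 9 = 22 days remain.
Then November (30), December (31), January (31), February 2156 (29), March (31), April (30), May (31): 30 + 31 + 31 + 29 + 31 + 30 + 31 = 213 days.
June 1–22, 2156: 22 days.
Residual: 257 days.
Total: 6101 days.
6101 mod 7 = 4, so 4 days after Friday is Tuesday.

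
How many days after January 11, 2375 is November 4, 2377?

1028

January 2375: 31 − 11 = 20 days remain.
Then 33 full months totalling 1004 days.
November 1–4, 2377: 4 days.
Total: 20 + 1004 + 4 = 1028 days.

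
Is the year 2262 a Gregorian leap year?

No

2262 is not a leap year.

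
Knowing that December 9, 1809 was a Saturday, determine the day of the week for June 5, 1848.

Monday

From December 9, 1809 to December 9, 1847: 38 years, of which 9 contain a Feb 29 — 29×365 + 9×366 = 13879 days.
December 1847: 31 − 9 = 22 days remain.
Then January (31), February 1848 (29), March (31), April (30), May (31): 31 + 29 + 31 + 30 + 31 = 152 days.
June 1–5, 1848: 5 days.
Residual: 179 days.
Total: 14058 days.
14058 mod 7 = 2, so 2 days after Saturday is Monday.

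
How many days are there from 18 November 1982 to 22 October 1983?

November 1982: 30 − 18 = 12 days remain.
Then 10 full months totalling 304 days.
October 1–22, 1983: 22 days.
Total: 12 + 304 + 22 = 338 days.

338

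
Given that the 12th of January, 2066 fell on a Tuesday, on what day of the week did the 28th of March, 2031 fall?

Friday

Count forward from the earlier date (March 28, 2031) to the later (January 12, 2066):
Day-of-year of March 28, 2031: 87.
Day-of-year of January 12, 2066: 12.
2031 has 365 days, so 365 − 87 = 278 days remain in 2031.
Full years 2032–2065: 25 common + 9 leap = 25×365 + 9×366 = 12419 days.
Total: 278 + 12419 + 12 = 12709 days.
12709 mod 7 = 4, so 4 days before Tuesday is Friday.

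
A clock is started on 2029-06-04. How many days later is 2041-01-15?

4243

Day-of-year of June 4, 2029: 155.
Day-of-year of January 15, 2041: 15.
2029 has 365 days, so 365 − 155 = 210 days remain in 2029.
Full years 2030–2040: 8 common + 3 leap = 8×365 + 3×366 = 4018 days.
Total: 210 + 4018 + 15 = 4243 days.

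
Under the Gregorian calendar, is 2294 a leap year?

No

2294 is not a leap year.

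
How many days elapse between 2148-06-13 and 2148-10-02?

June 2148: 30 − 13 = 17 days remain.
Then July (31), August (31), September (30): 31 + 31 + 30 = 92 days.
October 1–2, 2148: 2 days.
Total: 17 + 92 + 2 = 111 days.

111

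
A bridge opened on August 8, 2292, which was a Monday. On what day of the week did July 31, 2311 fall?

Monday

Day-of-year of August 8, 2292: 221.
Day-of-year of July 31, 2311: 212.
2292 has 366 days, so 366 − 221 = 145 days remain in 2292.
Full years 2293–2310: 15 common + 3 leap = 15×365 + 3×366 = 6573 days.
Total: 145 + 6573 + 212 = 6930 days.
6930 is a multiple of 7, so July 31, 2311 falls on the same weekday: Monday.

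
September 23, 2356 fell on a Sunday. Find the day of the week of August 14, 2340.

Wednesday

Count forward from the earlier date (August 14, 2340) to the later (September 23, 2356):
From August 14, 2340 to August 14, 2356: 16 years, of which 4 contain a Feb 29 — 12×365 + 4×366 = 5844 days.
August 2356: 31 − 14 = 17 days remain.
September 1–23, 2356: 23 days.
Residual: 40 days.
Total: 5884 days.
5884 mod 7 = 4, so 4 days before Sunday is Wednesday.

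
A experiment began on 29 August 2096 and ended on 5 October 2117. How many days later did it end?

7706

From August 29, 2096 to August 29, 2117: 21 years, of which 4 contain a Feb 29 — 17×365 + 4×366 = 7669 days.
(2100 is not a leap year (divisible by 100 but not 400).)
August 2117: 31 − 29 = 2 days remain.
Then September (30): 30 days.
October 1–5, 2117: 5 days.
Residual: 37 days.
Total: 7706 days.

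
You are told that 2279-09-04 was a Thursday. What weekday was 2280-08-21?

September 2279: 30 − 4 = 26 days remain.
Then 10 full months totalling 305 days.
August 1–21, 2280: 21 days.
Total: 26 + 305 + 21 = 352 days.
352 mod 7 = 2, so 2 days after Thursday is Saturday.

Saturday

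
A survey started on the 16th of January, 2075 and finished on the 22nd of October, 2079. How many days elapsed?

1740

January 16, 2075 → January 16, 2076: 365 days.
January 16, 2076 → January 16, 2077: 366 days (2076 is a leap year).
January 16, 2077 → January 16, 2078: 365 days.
January 16, 2078 → January 16, 2079: 365 days.
January 2079: 31 − 16 = 15 days remain.
Then February 2079 (28), March (31), April (30), May (31), June (30), July (31), August (31), September (30): 28 + 31 + 30 + 31 + 30 + 31 + 31 + 30 = 242 days.
October 1–22, 2079: 22 days.
Residual: 279 days.
Total: 1740 days.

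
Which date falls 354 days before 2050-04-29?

2049-05-10

Count 354 days before April 29, 2050:
May 2049: 31 − 10 = 21 days remain.
Then 10 full months totalling 304 days.
April 1–29, 2050: 29 days.
Total: 21 + 304 + 29 = 354 days.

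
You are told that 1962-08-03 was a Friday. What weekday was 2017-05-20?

From August 3, 1962 to August 3, 2016: 54 years, of which 14 contain a Feb 29 — 40×365 + 14×366 = 19724 days.
(2000 is a leap year (divisible by 400).)
August 2016: 31 − 3 = 28 days remain.
Then September (30), October (31), November (30), December (31), January (31), February 2017 (28), March (31), April (30): 30 + 31 + 30 + 31 + 31 + 28 + 31 + 30 = 242 days.
May 1–20, 2017: 20 days.
Residual: 290 days.
Total: 20014 days.
20014 mod 7 = 1, so 1 day after Friday is Saturday.

Saturday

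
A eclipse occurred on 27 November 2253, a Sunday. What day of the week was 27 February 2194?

Count forward from the earlier date (February 27, 2194) to the later (November 27, 2253):
From February 27, 2194 to February 27, 2253: 59 years, of which 14 contain a Feb 29 — 45×365 + 14×366 = 21549 days.
(2200 is not a leap year (divisible by 100 but not 400).)
February 2253: 28 − 27 = 1 day remains (2253 is not a leap year, so February has 28 days).
Then March (31), April (30), May (31), June (30), July (31), August (31), September (30), October (31): 31 + 30 + 31 + 30 + 31 + 31 + 30 + 31 = 245 days.
November 1–27, 2253: 27 days.
Residual: 273 days.
Total: 21822 days.
21822 mod 7 = 3, so 3 days before Sunday is Thursday.

Thursday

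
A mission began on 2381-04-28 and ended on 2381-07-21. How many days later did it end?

84

April 2381: 30 − 28 = 2 days remain.
Then May (31), June (30): 31 + 30 = 61 days.
July 1–21, 2381: 21 days.
Total: 2 + 61 + 21 = 84 days.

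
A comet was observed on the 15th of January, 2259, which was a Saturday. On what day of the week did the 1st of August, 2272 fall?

Thursday

Day-of-year of January 15, 2259: 15.
Day-of-year of August 1, 2272: 214.
2259 has 365 days, so 365 − 15 = 350 days remain in 2259.
Full years 2260–2271: 9 common + 3 leap = 9×365 + 3×366 = 4383 days.
Total: 350 + 4383 + 214 = 4947 days.
4947 mod 7 = 5, so 5 days after Saturday is Thursday.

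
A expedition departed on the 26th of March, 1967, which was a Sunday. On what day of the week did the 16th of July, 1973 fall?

Day-of-year of March 26, 1967: 85.
Day-of-year of July 16, 1973: 197.
1967 has 365 days, so 365 − 85 = 280 days remain in 1967.
Full years: 1968: 366; 1969: 365; 1970: 365; 1971: 365; 1972: 366. Sum = 1827.
Total: 280 + 1827 + 197 = 2304 days.
2304 mod 7 = 1, so 1 day after Sunday is Monday.

Monday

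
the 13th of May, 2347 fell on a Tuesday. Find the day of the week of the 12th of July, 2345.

Count forward from the earlier date (July 12, 2345) to the later (May 13, 2347):
July 2345: 31 − 12 = 19 days remain.
Then 21 full months totalling 638 days.
May 1–13, 2347: 13 days.
Total: 19 + 638 + 13 = 670 days.
670 mod 7 = 5, so 5 days before Tuesday is Thursday.

Thursday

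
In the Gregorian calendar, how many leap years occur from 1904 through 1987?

21

Years divisible by 4: 1904, 1908, …, 1984 — 21 in all.
No century exceptions apply. Count: 21.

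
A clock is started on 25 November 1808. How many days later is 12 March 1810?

472

November 25, 1808 → November 25, 1809: 365 days.
November 1809: 30 − 25 = 5 days remain.
Then December (31), January (31), February 1810 (28): 31 + 31 + 28 = 90 days.
March 1–12, 1810: 12 days.
Residual: 107 days.
Total: 472 days.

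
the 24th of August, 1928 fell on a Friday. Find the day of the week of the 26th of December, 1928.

August 1928: 31 − 24 = 7 days remain.
Then September (30), October (31), November (30): 30 + 31 + 30 = 91 days.
December 1–26, 1928: 26 days.
Total: 7 + 91 + 26 = 124 days.
124 mod 7 = 5, so 5 days after Friday is Wednesday.

Wednesday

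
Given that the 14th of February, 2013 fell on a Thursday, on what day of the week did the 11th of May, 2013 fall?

February 2013: 28 − 14 = 14 days remain (2013 is not a leap year, so February has 28 days).
Then March (31), April (30): 31 + 30 = 61 days.
May 1–11, 2013: 11 days.
Total: 14 + 61 + 11 = 86 days.
86 mod 7 = 2, so 2 days after Thursday is Saturday.

Saturday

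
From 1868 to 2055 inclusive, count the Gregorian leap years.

46

Years divisible by 4: 1868, 1872, …, 2052 — 47 in all.
Of these, 1900 is divisible by 100 but not 400, so not leap.
2000 is divisible by 400, so still leap.
Leap years: 47 − 1 = 46.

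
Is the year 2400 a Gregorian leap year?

2400 is a leap year (divisible by 400).

Yes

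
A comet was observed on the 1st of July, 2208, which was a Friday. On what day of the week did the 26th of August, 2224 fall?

Thursday

Day-of-year of July 1, 2208: 183.
Day-of-year of August 26, 2224: 239.
2208 has 366 days, so 366 − 183 = 183 days remain in 2208.
Full years 2209–2223: 12 common + 3 leap = 12×365 + 3×366 = 5478 days.
Total: 183 + 5478 + 239 = 5900 days.
5900 mod 7 = 6, so 6 days after Friday is Thursday.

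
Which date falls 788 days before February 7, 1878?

December 12, 1875

Count 788 days before February 7, 1878:
Day-of-year of December 12, 1875: 346.
Day-of-year of February 7, 1878: 38.
1875 has 365 days, so 365 − 346 = 19 days remain in 1875.
Full years: 1876: 366; 1877: 365. Sum = 731.
Total: 19 + 731 + 38 = 788 days.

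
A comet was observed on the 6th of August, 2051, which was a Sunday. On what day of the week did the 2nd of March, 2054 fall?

Monday

August 6, 2051 → August 6, 2052: 366 days (2052 is a leap year).
August 6, 2052 → August 6, 2053: 365 days.
August 2053: 31 − 6 = 25 days remain.
Then September (30), October (31), November (30), December (31), January (31), February 2054 (28): 30 + 31 + 30 + 31 + 31 + 28 = 181 days.
March 1–2, 2054: 2 days.
Residual: 208 days.
Total: 939 days.
939 mod 7 = 1, so 1 day after Sunday is Monday.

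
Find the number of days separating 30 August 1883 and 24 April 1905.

Day-of-year of August 30, 1883: 242.
Day-of-year of April 24, 1905: 114.
1883 has 365 days, so 365 − 242 = 123 days remain in 1883.
Full years 1884–1904: 16 common + 5 leap = 16×365 + 5×366 = 7670 days.
Total: 123 + 7670 + 114 = 7907 days.

7907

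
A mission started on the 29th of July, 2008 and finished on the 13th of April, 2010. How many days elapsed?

623

Day-of-year of July 29, 2008: 211.
Day-of-year of April 13, 2010: 103.
2008 has 366 days, so 366 − 211 = 155 days remain in 2008.
Full years: 2009: 365. Sum = 365.
Total: 155 + 365 + 103 = 623 days.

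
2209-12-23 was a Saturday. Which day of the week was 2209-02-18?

Count forward from the earlier date (February 18, 2209) to the later (December 23, 2209):
February 2209: 28 − 18 = 10 days remain (2209 is not a leap year, so February has 28 days).
Then 9 full months totalling 275 days.
December 1–23, 2209: 23 days.
Total: 10 + 275 + 23 = 308 days.
308 is a multiple of 7, so 2209-02-18 falls on the same weekday: Saturday.

Saturday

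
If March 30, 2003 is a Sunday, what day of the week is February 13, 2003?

Thursday

Count forward from the earlier date (February 13, 2003) to the later (March 30, 2003):
February 2003: 28 − 13 = 15 days remain (2003 is not a leap year, so February has 28 days).
March 1–30, 2003: 30 days.
Total: 15 + 30 = 45 days.
45 mod 7 = 3, so 3 days before Sunday is Thursday.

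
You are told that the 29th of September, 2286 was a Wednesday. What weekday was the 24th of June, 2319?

Day-of-year of September 29, 2286: 272.
Day-of-year of June 24, 2319: 175.
2286 has 365 days, so 365 − 272 = 93 days remain in 2286.
Full years 2287–2318: 25 common + 7 leap = 25×365 + 7×366 = 11687 days.
Total: 93 + 11687 + 175 = 11955 days.
11955 mod 7 = 6, so 6 days after Wednesday is Tuesday.

Tuesday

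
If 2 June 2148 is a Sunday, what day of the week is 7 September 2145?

Count forward from the earlier date (September 7, 2145) to the later (June 2, 2148):
Day-of-year of September 7, 2145: 250.
Day-of-year of June 2, 2148: 154.
2145 has 365 days, so 365 − 250 = 115 days remain in 2145.
Full years: 2146: 365; 2147: 365. Sum = 730.
Total: 115 + 730 + 154 = 999 days.
999 mod 7 = 5, so 5 days before Sunday is Tuesday.

Tuesday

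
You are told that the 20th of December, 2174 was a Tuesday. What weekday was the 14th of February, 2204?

Tuesday

Day-of-year of December 20, 2174: 354.
Day-of-year of February 14, 2204: 45.
2174 has 365 days, so 365 − 354 = 11 days remain in 2174.
Full years 2175–2203: 23 common + 6 leap = 23×365 + 6×366 = 10591 days.
Total: 11 + 10591 + 45 = 10647 days.
10647 is a multiple of 7, so the 14th of February, 2204 falls on the same weekday: Tuesday.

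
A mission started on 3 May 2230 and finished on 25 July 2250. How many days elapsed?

7388

Day-of-year of May 3, 2230: 123.
Day-of-year of July 25, 2250: 206.
2230 has 365 days, so 365 − 123 = 242 days remain in 2230.
Full years 2231–2249: 14 common + 5 leap = 14×365 + 5×366 = 6940 days.
Total: 242 + 6940 + 206 = 7388 days.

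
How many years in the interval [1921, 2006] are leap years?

Years divisible by 4: 1924, 1928, …, 2004 — 21 in all.
2000 is divisible by 400, so still leap.
No century exceptions apply. Count: 21.

21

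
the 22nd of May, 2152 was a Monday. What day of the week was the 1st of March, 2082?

Sunday

Count forward from the earlier date (March 1, 2082) to the later (May 22, 2152):
Day-of-year of March 1, 2082: 60.
Day-of-year of May 22, 2152: 143.
2082 has 365 days, so 365 − 60 = 305 days remain in 2082.
Full years 2083–2151: 53 common + 16 leap = 53×365 + 16×366 = 25201 days.
Total: 305 + 25201 + 143 = 25649 days.
25649 mod 7 = 1, so 1 day before Monday is Sunday.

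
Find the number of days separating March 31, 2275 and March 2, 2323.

17502

Day-of-year of March 31, 2275: 90.
Day-of-year of March 2, 2323: 61.
2275 has 365 days, so 365 − 90 = 275 days remain in 2275.
Full years 2276–2322: 36 common + 11 leap = 36×365 + 11×366 = 17166 days.
Total: 275 + 17166 + 61 = 17502 days.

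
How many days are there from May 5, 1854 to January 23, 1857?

994

May 5, 1854 → May 5, 1855: 365 days.
May 5, 1855 → May 5, 1856: 366 days (1856 is a leap year).
May 1856: 31 − 5 = 26 days remain.
Then June (30), July (31), August (31), September (30), October (31), November (30), December (31): 30 + 31 + 31 + 30 + 31 + 30 + 31 = 214 days.
January 1–23, 1857: 23 days.
Residual: 263 days.
Total: 994 days.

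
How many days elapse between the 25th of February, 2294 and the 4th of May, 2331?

From February 25, 2294 to February 25, 2331: 37 years, of which 8 contain a Feb 29 — 29×365 + 8×366 = 13513 days.
(2300 is not a leap year (divisible by 100 but not 400).)
February 2331: 28 − 25 = 3 days remain (2331 is not a leap year, so February has 28 days).
Then March (31), April (30): 31 + 30 = 61 days.
May 1–4, 2331: 4 days.
Residual: 68 days.
Total: 13581 days.

13581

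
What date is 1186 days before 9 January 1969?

11 October 1965

Count 1186 days before January 9, 1969:
October 11, 1965 → October 11, 1966: 365 days.
October 11, 1966 → October 11, 1967: 365 days.
October 11, 1967 → October 11, 1968: 366 days (1968 is a leap year).
October 1968: 31 − 11 = 20 days remain.
Then November (30), December (31): 30 + 31 = 61 days.
January 1–9, 1969: 9 days.
Residual: 90 days.
Total: 1186 days.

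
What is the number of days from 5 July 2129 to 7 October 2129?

July 2129: 31 − 5 = 26 days remain.
Then August (31), September (30): 31 + 30 = 61 days.
October 1–7, 2129: 7 days.
Total: 26 + 61 + 7 = 94 days.

94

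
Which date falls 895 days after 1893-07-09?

1895-12-21

Count 895 days after July 9, 1893:
July 9, 1893 → July 9, 1894: 365 days.
July 9, 1894 → July 9, 1895: 365 days.
July 1895: 31 − 9 = 22 days remain.
Then August (31), September (30), October (31), November (30): 31 + 30 + 31 + 30 = 122 days.
December 1–21, 1895: 21 days.
Residual: 165 days.
Total: 895 days.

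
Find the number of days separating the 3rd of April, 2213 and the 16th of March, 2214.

April 2213: 30 − 3 = 27 days remain.
Then 10 full months totalling 304 days.
March 1–16, 2214: 16 days.
Total: 27 + 304 + 16 = 347 days.

347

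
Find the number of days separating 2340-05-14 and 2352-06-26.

Day-of-year of May 14, 2340: 135.
Day-of-year of June 26, 2352: 178.
2340 has 366 days, so 366 − 135 = 231 days remain in 2340.
Full years 2341–2351: 9 common + 2 leap = 9×365 + 2×366 = 4017 days.
Total: 231 + 4017 + 178 = 4426 days.

4426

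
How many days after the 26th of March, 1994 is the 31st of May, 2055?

Day-of-year of March 26, 1994: 85.
Day-of-year of May 31, 2055: 151.
1994 has 365 days, so 365 − 85 = 280 days remain in 1994.
Full years 1995–2054: 45 common + 15 leap = 45×365 + 15×366 = 21915 days.
Total: 280 + 21915 + 151 = 22346 days.

22346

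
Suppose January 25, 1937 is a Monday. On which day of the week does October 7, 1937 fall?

Thursday

January 1937: 31 − 25 = 6 days remain.
Then February 1937 (28), March (31), April (30), May (31), June (30), July (31), August (31), September (30): 28 + 31 + 30 + 31 + 30 + 31 + 31 + 30 = 242 days.
October 1–7, 1937: 7 days.
Total: 6 + 242 + 7 = 255 days.
255 mod 7 = 3, so 3 days after Monday is Thursday.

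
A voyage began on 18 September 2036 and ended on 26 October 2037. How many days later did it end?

403

September 18, 2036 → September 18, 2037: 365 days.
September 2037: 30 − 18 = 12 days remain.
October 1–26, 2037: 26 days.
Residual: 38 days.
Total: 403 days.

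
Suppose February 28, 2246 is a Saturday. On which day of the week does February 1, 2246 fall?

Sunday

Count forward from the earlier date (February 1, 2246) to the later (February 28, 2246):
Within February 2246: 28 − 1 = 27 days.
27 mod 7 = 6, so 6 days before Saturday is Sunday.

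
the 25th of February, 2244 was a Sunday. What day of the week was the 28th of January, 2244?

Sunday

Count forward from the earlier date (January 28, 2244) to the later (February 25, 2244):
January 2244: 31 − 28 = 3 days remain.
February 1–25, 2244: 25 days (2244 is a leap year).
Total: 3 + 25 = 28 days.
28 is a multiple of 7, so the 28th of January, 2244 falls on the same weekday: Sunday.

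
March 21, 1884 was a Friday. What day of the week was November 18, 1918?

Day-of-year of March 21, 1884: 81.
Day-of-year of November 18, 1918: 322.
1884 has 366 days, so 366 − 81 = 285 days remain in 1884.
Full years 1885–1917: 26 common + 7 leap = 26×365 + 7×366 = 12052 days.
Total: 285 + 12052 + 322 = 12659 days.
12659 mod 7 = 3, so 3 days after Friday is Monday.

Monday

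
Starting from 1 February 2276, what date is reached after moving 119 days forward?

30 May 2276

Count 119 days after February 1, 2276:
February 2276: 29 − 1 = 28 days remain (2276 is a leap year, so February has 29 days).
Then March (31), April (30): 31 + 30 = 61 days.
May 1–30, 2276: 30 days.
Total: 28 + 61 + 30 = 119 days.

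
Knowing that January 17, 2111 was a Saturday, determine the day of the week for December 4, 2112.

Day-of-year of January 17, 2111: 17.
Day-of-year of December 4, 2112: 339.
2111 has 365 days, so 365 − 17 = 348 days remain in 2111.
Total: 348 + 339 = 687 days.
687 mod 7 = 1, so 1 day after Saturday is Sunday.

Sunday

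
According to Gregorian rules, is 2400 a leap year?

Yes

2400 is a leap year (divisible by 400).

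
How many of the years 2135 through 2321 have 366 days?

Years divisible by 4: 2136, 2140, …, 2320 — 47 in all.
Of these, 2200, 2300 are divisible by 100 but not 400, so not leap.
Leap years: 47 − 2 = 45.

45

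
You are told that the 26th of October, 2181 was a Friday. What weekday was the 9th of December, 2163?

Friday

Count forward from the earlier date (December 9, 2163) to the later (October 26, 2181):
From December 9, 2163 to December 9, 2180: 17 years, of which 5 contain a Feb 29 — 12×365 + 5×366 = 6210 days.
December 2180: 31 − 9 = 22 days remain.
Then 9 full months totalling 273 days.
October 1–26, 2181: 26 days.
Residual: 321 days.
Total: 6531 days.
6531 is a multiple of 7, so the 9th of December, 2163 falls on the same weekday: Friday.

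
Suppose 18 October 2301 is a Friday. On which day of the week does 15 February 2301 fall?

Friday

Count forward from the earlier date (February 15, 2301) to the later (October 18, 2301):
February 2301: 28 − 15 = 13 days remain (2301 is not a leap year, so February has 28 days).
Then March (31), April (30), May (31), June (30), July (31), August (31), September (30): 31 + 30 + 31 + 30 + 31 + 31 + 30 = 214 days.
October 1–18, 2301: 18 days.
Total: 13 + 214 + 18 = 245 days.
245 is a multiple of 7, so 15 February 2301 falls on the same weekday: Friday.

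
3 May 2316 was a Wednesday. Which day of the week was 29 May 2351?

Tuesday

Day-of-year of May 3, 2316: 124.
Day-of-year of May 29, 2351: 149.
2316 has 366 days, so 366 − 124 = 242 days remain in 2316.
Full years 2317–2350: 26 common + 8 leap = 26×365 + 8×366 = 12418 days.
Total: 242 + 12418 + 149 = 12809 days.
12809 mod 7 = 6, so 6 days after Wednesday is Tuesday.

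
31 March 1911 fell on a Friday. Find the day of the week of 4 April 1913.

Friday

March 31, 1911 → March 31, 1912: 366 days (1912 is a leap year).
March 31, 1912 → March 31, 1913: 365 days.
March 1913: 31 − 31 = 0 days remain.
April 1–4, 1913: 4 days.
Residual: 4 days.
Total: 735 days.
735 is a multiple of 7, so 4 April 1913 falls on the same weekday: Friday.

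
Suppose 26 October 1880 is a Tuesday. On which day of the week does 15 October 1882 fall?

October 1880: 31 − 26 = 5 days remain.
Then 23 full months totalling 699 days.
October 1–15, 1882: 15 days.
Total: 5 + 699 + 15 = 719 days.
719 mod 7 = 5, so 5 days after Tuesday is Sunday.

Sunday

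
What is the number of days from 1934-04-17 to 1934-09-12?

148

April 1934: 30 − 17 = 13 days remain.
Then May (31), June (30), July (31), August (31): 31 + 30 + 31 + 31 = 123 days.
September 1–12, 1934: 12 days.
Total: 13 + 123 + 12 = 148 days.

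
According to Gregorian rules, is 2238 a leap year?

2238 is not a leap year.

No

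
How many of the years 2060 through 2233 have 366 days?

42

Years divisible by 4: 2060, 2064, …, 2232 — 44 in all.
Of these, 2100, 2200 are divisible by 100 but not 400, so not leap.
Leap years: 44 − 2 = 42.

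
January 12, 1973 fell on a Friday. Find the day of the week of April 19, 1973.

January 1973: 31 − 12 = 19 days remain.
Then February 1973 (28), March (31): 28 + 31 = 59 days.
April 1–19, 1973: 19 days.
Total: 19 + 59 + 19 = 97 days.
97 mod 7 = 6, so 6 days after Friday is Thursday.

Thursday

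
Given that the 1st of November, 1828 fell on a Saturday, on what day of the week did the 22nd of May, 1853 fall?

Sunday

From November 1, 1828 to November 1, 1852: 24 years, of which 6 contain a Feb 29 — 18×365 + 6×366 = 8766 days.
November 1852: 30 − 1 = 29 days remain.
Then December (31), January (31), February 1853 (28), March (31), April (30): 31 + 31 + 28 + 31 + 30 = 151 days.
May 1–22, 1853: 22 days.
Residual: 202 days.
Total: 8968 days.
8968 mod 7 = 1, so 1 day after Saturday is Sunday.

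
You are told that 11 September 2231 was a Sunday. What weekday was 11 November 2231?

September 2231: 30 − 11 = 19 days remain.
Then October (31): 31 days.
November 1–11, 2231: 11 days.
Total: 19 + 31 + 11 = 61 days.
61 mod 7 = 5, so 5 days after Sunday is Friday.

Friday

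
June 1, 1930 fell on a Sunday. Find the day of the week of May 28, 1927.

Saturday

Count forward from the earlier date (May 28, 1927) to the later (June 1, 1930):
Day-of-year of May 28, 1927: 148.
Day-of-year of June 1, 1930: 152.
1927 has 365 days, so 365 − 148 = 217 days remain in 1927.
Full years: 1928: 366; 1929: 365. Sum = 731.
Total: 217 + 731 + 152 = 1100 days.
1100 mod 7 = 1, so 1 day before Sunday is Saturday.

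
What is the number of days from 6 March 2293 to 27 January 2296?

March 6, 2293 → March 6, 2294: 365 days.
March 6, 2294 → March 6, 2295: 365 days.
March 2295: 31 − 6 = 25 days remain.
Then 9 full months totalling 275 days.
January 1–27, 2296: 27 days.
Residual: 327 days.
Total: 1057 days.

1057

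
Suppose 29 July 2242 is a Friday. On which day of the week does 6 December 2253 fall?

Tuesday

From July 29, 2242 to July 29, 2253: 11 years, of which 3 contain a Feb 29 — 8×365 + 3×366 = 4018 days.
July 2253: 31 − 29 = 2 days remain.
Then August (31), September (30), October (31), November (30): 31 + 30 + 31 + 30 = 122 days.
December 1–6, 2253: 6 days.
Residual: 130 days.
Total: 4148 days.
4148 mod 7 = 4, so 4 days after Friday is Tuesday.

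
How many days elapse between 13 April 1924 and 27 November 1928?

1689

Day-of-year of April 13, 1924: 104.
Day-of-year of November 27, 1928: 332.
1924 has 366 days, so 366 − 104 = 262 days remain in 1924.
Full years: 1925: 365; 1926: 365; 1927: 365. Sum = 1095.
Total: 262 + 1095 + 332 = 1689 days.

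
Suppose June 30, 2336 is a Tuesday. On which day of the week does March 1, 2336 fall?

Sunday

Count forward from the earlier date (March 1, 2336) to the later (June 30, 2336):
March 2336: 31 − 1 = 30 days remain.
Then April (30), May (31): 30 + 31 = 61 days.
June 1–30, 2336: 30 days.
Total: 30 + 61 + 30 = 121 days.
121 mod 7 = 2, so 2 days before Tuesday is Sunday.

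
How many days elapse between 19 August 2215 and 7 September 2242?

Day-of-year of August 19, 2215: 231.
Day-of-year of September 7, 2242: 250.
2215 has 365 days, so 365 − 231 = 134 days remain in 2215.
Full years 2216–2241: 19 common + 7 leap = 19×365 + 7×366 = 9497 days.
Total: 134 + 9497 + 250 = 9881 days.

9881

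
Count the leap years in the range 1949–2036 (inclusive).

22

Years divisible by 4: 1952, 1956, …, 2036 — 22 in all.
2000 is divisible by 400, so still leap.
No century exceptions apply. Count: 22.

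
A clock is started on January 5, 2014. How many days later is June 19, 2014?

165

January 2014: 31 − 5 = 26 days remain.
Then February 2014 (28), March (31), April (30), May (31): 28 + 31 + 30 + 31 = 120 days.
June 1–19, 2014: 19 days.
Total: 26 + 120 + 19 = 165 days.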